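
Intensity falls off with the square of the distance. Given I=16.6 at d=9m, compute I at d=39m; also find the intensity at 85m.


I₁d₁² = I₂d₂²
I at 39m = 16.6 × (9/39)² = 16.6 × 81/1521 = 1344.6/1521 ≈ 0.8840
I at 85m = 16.6 × (9/85)² = 16.6 × 81/7225 = 1344.6/7225 ≈ 0.1861
= 0.8840 and 0.1861

0.8840 and 0.1861


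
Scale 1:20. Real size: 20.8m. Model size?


Model size = real / scale
= 20.8 / 20
= 1.0400 m

1.0400 m


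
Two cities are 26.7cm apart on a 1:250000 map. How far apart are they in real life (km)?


Real distance = map distance × scale
= 26.7cm × 250000
= 6675000 cm = 66750.0 m
= 66.750 km

66.750 km


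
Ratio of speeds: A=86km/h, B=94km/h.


Ratio = 86:94
GCD = 2
Simplified = 43:47
Time ratio (same distance) = 47:43
Speed ratio = 43:47

43:47


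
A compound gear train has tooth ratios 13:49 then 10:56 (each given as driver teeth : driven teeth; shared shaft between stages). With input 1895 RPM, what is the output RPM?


Stage 1: RPM_B = RPM_A × t_A/t_B = 1895 × 13/49 = 24635/49 ≈ 502.76
B and C share a shaft → RPM_C = RPM_B
Stage 2: RPM_D = RPM_C × t_C/t_D = RPM_A × (t_A×t_C)/(t_B×t_D)
Overall ratio = (13×10)/(49×56) = 130/2744
RPM_D = 1895 × 130/2744 = 246350/2744
≈ 89.78 RPM

89.78 RPM


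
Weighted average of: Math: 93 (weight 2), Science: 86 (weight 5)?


Numerator = 93×2 + 86×5
= 186 + 430
= 616
Total weight = 7
Weighted avg = 616/7
= 88.00

88.00


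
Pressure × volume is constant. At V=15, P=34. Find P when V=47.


Inverse proportion: x × y = constant
k = 15 × 34 = 510
y₂ = k / 47 = 510 / 47
= 10.85

10.85


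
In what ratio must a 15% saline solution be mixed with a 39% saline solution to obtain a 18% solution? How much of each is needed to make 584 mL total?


Let x parts of 15% mix with y parts of 39%.
15x + 39y = 18(x + y)
15x + 39y = 18x + 18y
x(15 - 18) = y(18 - 39)
x/y = (39 - 18)/(18 - 15) = 21/3
Simplify: 7:1
Total parts = 8; one part = 584/8 = 73.00 mL
15% solution: 7×73.00 = 511.00 mL
39% solution: 1×73.00 = 73.00 mL
= ratio 7:1; 511.00 mL and 73.00 mL

ratio 7:1; 511.00 mL and 73.00 mL


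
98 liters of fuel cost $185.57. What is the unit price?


Unit rate = total / quantity
= 185.57 / 98
= $1.89 per unit

$1.89 per unit


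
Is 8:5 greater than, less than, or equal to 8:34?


8/5 = 1.6000
8/34 = 0.2353
1.6000 > 0.2353, so 8:5 is greater
= greater than

greater than


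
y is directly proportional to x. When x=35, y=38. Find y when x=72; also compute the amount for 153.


Direct proportion: y/x = constant
k = 38/35 ≈ 1.0857
y at x=72: k × 72 = 38 × 72 / 35 = 2736/35 ≈ 78.17
y at x=153: k × 153 = 38 × 153 / 35 = 5814/35 ≈ 166.11
= 78.17 and 166.11

78.17 and 166.11


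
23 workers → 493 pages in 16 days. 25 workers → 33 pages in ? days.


Days ∝ work / workers, so d₂ = d₁ × (m₁/m₂) × (w₂/w₁)
Workers factor (inverse): 23/25 = 0.9200
Work factor (direct): 33/493 ≈ 0.0669
d₂ = 16 × 23/25 × 33/493 = (16 × 23 × 33) / (25 × 493) = 12144/12325
≈ 0.99 days

0.99 days


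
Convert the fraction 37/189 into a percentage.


Percentage = (part / whole) × 100
= (37 / 189) × 100
≈ 19.58%

19.58%


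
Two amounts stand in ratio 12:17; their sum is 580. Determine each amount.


Let A = 12k, B = 17k.
12k + 17k = 580
29k = 580 → k = 580/29 = 20
A = 12×20 = 240, B = 17×20 = 340
= A = 240, B = 340

A = 240, B = 340


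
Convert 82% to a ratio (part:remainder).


82% means 82 parts out of 100; remainder = 18
Part : remainder = 82:18
GCD = 2
= 41:9

41:9


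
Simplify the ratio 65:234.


GCD(65, 234) = 13
65/13 : 234/13
= 5:18

5:18


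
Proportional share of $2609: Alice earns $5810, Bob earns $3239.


Total income = 5810 + 3239 = $9049
Alice: $2609 × 5810/9049 = $1675.13
Bob: $2609 × 3239/9049 = $933.87
= Alice: $1675.13, Bob: $933.87

Alice: $1675.13, Bob: $933.87


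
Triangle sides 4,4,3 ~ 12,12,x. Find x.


Scale factor = 12/4 = 3
Missing side = 3 × 3
= 9.0

9.0


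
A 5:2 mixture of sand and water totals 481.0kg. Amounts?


Total parts = 5 + 2 = 7
sand: 481.0 × 5/7 = 343.6kg
water: 481.0 × 2/7 = 137.4kg
= 343.6kg and 137.4kg

343.6kg and 137.4kg


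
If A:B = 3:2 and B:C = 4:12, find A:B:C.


Match B: multiply A:B by 4 → 12:8
Multiply B:C by 2 → 8:24
Combined: 12:8:24
GCD = 4
= 3:2:6

3:2:6


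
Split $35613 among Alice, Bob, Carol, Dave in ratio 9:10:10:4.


Total parts = 9 + 10 + 10 + 4 = 33
Alice: 35613 × 9/33 = 9712.64
Bob: 35613 × 10/33 = 10791.82
Carol: 35613 × 10/33 = 10791.82
Dave: 35613 × 4/33 = 4316.73
= Alice: $9712.64, Bob: $10791.82, Carol: $10791.82, Dave: $4316.73

Alice: $9712.64, Bob: $10791.82, Carol: $10791.82, Dave: $4316.73


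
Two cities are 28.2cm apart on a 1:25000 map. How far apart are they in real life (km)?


Real distance = map distance × scale
= 28.2cm × 25000
= 705000 cm = 7050.0 m
= 7.050 km

7.050 km


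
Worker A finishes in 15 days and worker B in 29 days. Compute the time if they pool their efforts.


Rate of A = 1/15 per day
Rate of B = 1/29 per day
Combined rate = 1/15 + 1/29 = 44/435 ≈ 0.1011 per day
Days = 1 / combined rate = 435/44
≈ 9.89 days

9.89 days


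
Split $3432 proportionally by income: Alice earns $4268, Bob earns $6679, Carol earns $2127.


Total income = 4268 + 6679 + 2127 = $13074
Alice: $3432 × 4268/13074 = $1120.37
Bob: $3432 × 6679/13074 = $1753.28
Carol: $3432 × 2127/13074 = $558.35
= Alice: $1120.37, Bob: $1753.28, Carol: $558.35

Alice: $1120.37, Bob: $1753.28, Carol: $558.35


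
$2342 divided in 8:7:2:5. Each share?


Total parts = 8 + 7 + 2 + 5 = 22
Part 1: 2342 × 8/22 = 851.64
Part 2: 2342 × 7/22 = 745.18
Part 3: 2342 × 2/22 = 212.91
Part 4: 2342 × 5/22 = 532.27
= Part 1: $851.64, Part 2: $745.18, Part 3: $212.91, Part 4: $532.27

Part 1: $851.64, Part 2: $745.18, Part 3: $212.91, Part 4: $532.27


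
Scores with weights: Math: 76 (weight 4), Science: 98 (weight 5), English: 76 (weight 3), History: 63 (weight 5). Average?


Numerator = 76×4 + 98×5 + 76×3 + 63×5
= 304 + 490 + 228 + 315
= 1337
Total weight = 17
Weighted avg = 1337/17
= 78.65

78.65


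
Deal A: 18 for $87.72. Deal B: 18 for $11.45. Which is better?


Deal A: $87.72/18 = $4.8733/unit
Deal B: $11.45/18 = $0.6361/unit
B is cheaper per unit
= Deal B

Deal B


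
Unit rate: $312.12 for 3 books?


Unit rate = total / quantity
= 312.12 / 3
= $104.04 per unit

$104.04 per unit


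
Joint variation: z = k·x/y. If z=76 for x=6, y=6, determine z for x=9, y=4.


z = k·x/y
Solve for k using the known point: k = z·y/x = 76×6/6 = 456/6 = 76.0000
Now evaluate at x=9, y=4:
z = k × 9 / 4 = (456 × 9) / (6 × 4) = 4104/24
= 171.0000

171.0000


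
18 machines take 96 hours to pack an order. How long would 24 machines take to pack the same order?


Inverse proportion: x × y = constant
k = 18 × 96 = 1728
y₂ = k / 24 = 1728 / 24
= 72.00

72.00


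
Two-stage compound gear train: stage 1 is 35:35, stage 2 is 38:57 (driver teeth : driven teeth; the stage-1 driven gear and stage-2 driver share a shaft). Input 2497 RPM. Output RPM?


Stage 1: RPM_B = RPM_A × t_A/t_B = 2497 × 35/35 = 87395/35 = 2497.00
B and C share a shaft → RPM_C = RPM_B
Stage 2: RPM_D = RPM_C × t_C/t_D = RPM_A × (t_A×t_C)/(t_B×t_D)
Overall ratio = (35×38)/(35×57) = 1330/1995
RPM_D = 2497 × 1330/1995 = 3321010/1995
≈ 1664.67 RPM

1664.67 RPM


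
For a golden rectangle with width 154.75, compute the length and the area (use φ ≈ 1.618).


φ = (1 + √5) / 2 ≈ 1.618
Length = width × φ = 154.75 × 1.618 = 250.3855
≈ 250.39
Area = width × length = 154.75 × 250.3855 = 38747.156125 ≈ 38747.16
= Length: 250.39, Area: 38747.16

Length: 250.39, Area: 38747.16


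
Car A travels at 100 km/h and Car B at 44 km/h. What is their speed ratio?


Ratio = 100:44
GCD = 4
Simplified = 25:11
Time ratio (same distance) = 11:25
Speed ratio = 25:11

25:11


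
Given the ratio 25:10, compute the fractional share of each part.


Total parts = 25 + 10 = 35
First part: 25/35 = 5/7
Second part: 10/35 = 2/7
= 5/7 and 2/7

5/7 and 2/7


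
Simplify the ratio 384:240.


GCD(384, 240) = 48
384/48 : 240/48
= 8:5

8:5


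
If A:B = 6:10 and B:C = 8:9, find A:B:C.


Match B: multiply A:B by 8 → 48:80
Multiply B:C by 10 → 80:90
Combined: 48:80:90
GCD = 2
= 24:40:45

24:40:45


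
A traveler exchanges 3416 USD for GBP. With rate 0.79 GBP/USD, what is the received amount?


Amount × rate = 3416 × 0.79
= 2698.64 GBP

2698.64 GBP


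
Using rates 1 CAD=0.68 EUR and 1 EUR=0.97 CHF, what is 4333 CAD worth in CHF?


Step 1: 4333 CAD × 0.68 = 2946.44 EUR
Step 2: 2946.44 EUR × 0.97 = 2858.05 CHF
Implied rate CAD→CHF = 0.68 × 0.97 = 0.6596
= 2858.05 CHF

2858.05 CHF


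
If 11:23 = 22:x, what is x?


Cross multiply: 11 × x = 23 × 22
11x = 506
x = 506 / 11
= 46.00

46.00


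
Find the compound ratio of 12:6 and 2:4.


Compound ratio = (12×2) : (6×4)
= 24:24
GCD = 24
= 1:1

1:1


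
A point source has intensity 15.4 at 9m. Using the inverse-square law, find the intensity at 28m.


I₁d₁² = I₂d₂²
I₂ = I₁ × (d₁/d₂)²
= 15.4 × (9/28)²
= 15.4 × 81/784
= 1247.4/784
≈ 1.5911

1.5911


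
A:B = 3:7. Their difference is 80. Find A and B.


Let A = 3k, B = 7k.
7k - 3k = 80
4k = 80 → k = 80/4 = 20
A = 3×20 = 60, B = 7×20 = 140
= A = 60, B = 140

A = 60, B = 140


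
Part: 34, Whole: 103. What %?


Percentage = (part / whole) × 100
= (34 / 103) × 100
≈ 33.01%

33.01%


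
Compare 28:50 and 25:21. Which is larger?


28/50 = 0.5600
25/21 = 1.1905
0.5600 < 1.1905, so 28:50 is less
= 25:21

25:21


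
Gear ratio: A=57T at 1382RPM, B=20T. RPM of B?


Gear ratio = 57:20 = 57:20
RPM_B = RPM_A × (teeth_A / teeth_B)
= 1382 × (57/20)
= 3938.7 RPM

3938.7 RPM


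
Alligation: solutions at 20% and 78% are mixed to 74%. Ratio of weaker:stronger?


Let x parts of 20% mix with y parts of 78%.
20x + 78y = 74(x + y)
20x + 78y = 74x + 74y
x(20 - 74) = y(74 - 78)
x/y = (78 - 74)/(74 - 20) = 4/54
Simplify: 2:27
= 2:27

2:27


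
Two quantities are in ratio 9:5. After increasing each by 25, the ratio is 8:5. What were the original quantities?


Let A = 9k, B = 5k.
(9k + 25) / (5k + 25) = 8/5
Cross-multiply: 5(9k + 25) = 8(5k + 25)
45k + 125 = 40k + 200
45k - 40k = 200 - 125
5k = 75
k = 75/5 = 15
A = 9×15 = 135, B = 5×15 = 75
= A = 135, B = 75

A = 135, B = 75


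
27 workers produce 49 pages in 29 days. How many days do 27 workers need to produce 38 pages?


Days ∝ work / workers, so d₂ = d₁ × (m₁/m₂) × (w₂/w₁)
Workers factor (inverse): 27/27 = 1.0000
Work factor (direct): 38/49 ≈ 0.7755
d₂ = 29 × 27/27 × 38/49 = (29 × 27 × 38) / (27 × 49) = 29754/1323
≈ 22.49 days

22.49 days


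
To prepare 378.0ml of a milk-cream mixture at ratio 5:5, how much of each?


Total parts = 5 + 5 = 10
milk: 378.0 × 5/10 = 189.0ml
cream: 378.0 × 5/10 = 189.0ml
= 189.0ml and 189.0ml

189.0ml and 189.0ml


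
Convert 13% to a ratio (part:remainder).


13% means 13 parts out of 100; remainder = 87
Part : remainder = 13:87
GCD = 1
= 13:87

13:87


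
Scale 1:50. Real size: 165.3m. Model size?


Model size = real / scale
= 165.3 / 50
= 3.3060 m

3.3060 m


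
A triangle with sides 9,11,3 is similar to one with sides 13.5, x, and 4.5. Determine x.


Scale factor = 13.5/9 = 1.5
Missing side = 11 × 1.5
= 16.5

16.5


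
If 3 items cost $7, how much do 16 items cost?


Direct proportion: y/x = constant
k = 7/3 ≈ 2.3333
y₂ = k × 16 = 7 × 16 / 3 = 112/3
≈ 37.33

37.33


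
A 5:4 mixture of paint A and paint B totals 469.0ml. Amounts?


Total parts = 5 + 4 = 9
paint A: 469.0 × 5/9 = 260.6ml
paint B: 469.0 × 4/9 = 208.4ml
= 260.6ml and 208.4ml

260.6ml and 208.4ml


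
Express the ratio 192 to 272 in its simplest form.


GCD(192, 272) = 16
192/16 : 272/16
= 12:17

12:17


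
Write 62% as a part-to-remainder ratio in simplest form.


62% means 62 parts out of 100; remainder = 38
Part : remainder = 62:38
GCD = 2
= 31:19

31:19


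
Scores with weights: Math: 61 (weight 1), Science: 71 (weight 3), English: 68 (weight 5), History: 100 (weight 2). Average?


Numerator = 61×1 + 71×3 + 68×5 + 100×2
= 61 + 213 + 340 + 200
= 814
Total weight = 11
Weighted avg = 814/11
= 74.00

74.00


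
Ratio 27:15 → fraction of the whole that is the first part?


Total parts = 27 + 15 = 42
First part: 27/42 = 9/14
= 9/14

9/14


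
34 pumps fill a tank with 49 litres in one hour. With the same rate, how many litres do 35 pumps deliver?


Direct proportion: y/x = constant
k = 49/34 ≈ 1.4412
y₂ = k × 35 = 49 × 35 / 34 = 1715/34
≈ 50.44

50.44


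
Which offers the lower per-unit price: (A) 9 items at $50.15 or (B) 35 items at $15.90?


Deal A: $50.15/9 = $5.5722/unit
Deal B: $15.90/35 = $0.4543/unit
B is cheaper per unit
= Deal B

Deal B


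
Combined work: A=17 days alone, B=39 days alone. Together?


Rate of A = 1/17 per day
Rate of B = 1/39 per day
Combined rate = 1/17 + 1/39 = 56/663 ≈ 0.0845 per day
Days = 1 / combined rate = 663/56
≈ 11.84 days

11.84 days


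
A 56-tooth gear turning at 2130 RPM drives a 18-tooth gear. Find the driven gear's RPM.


Gear ratio = 56:18 = 28:9
RPM_B = RPM_A × (teeth_A / teeth_B)
= 2130 × (56/18)
= 6626.7 RPM

6626.7 RPM


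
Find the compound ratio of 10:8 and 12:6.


Compound ratio = (10×12) : (8×6)
= 120:48
GCD = 24
= 5:2

5:2


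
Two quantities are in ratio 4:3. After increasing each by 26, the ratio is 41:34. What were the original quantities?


Let A = 4k, B = 3k.
(4k + 26) / (3k + 26) = 41/34
Cross-multiply: 34(4k + 26) = 41(3k + 26)
136k + 884 = 123k + 1066
136k - 123k = 1066 - 884
13k = 182
k = 182/13 = 14
A = 4×14 = 56, B = 3×14 = 42
= A = 56, B = 42

A = 56, B = 42


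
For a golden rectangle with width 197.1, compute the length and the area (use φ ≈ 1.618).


φ = (1 + √5) / 2 ≈ 1.618
Length = width × φ = 197.1 × 1.618 = 318.9078
≈ 318.91
Area = width × length = 197.1 × 318.9078 = 62856.72738 ≈ 62856.73
= Length: 318.91, Area: 62856.73

Length: 318.91, Area: 62856.73


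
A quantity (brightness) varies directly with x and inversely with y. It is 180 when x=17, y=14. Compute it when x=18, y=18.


z = k·x/y
Solve for k using the known point: k = z·y/x = 180×14/17 = 2520/17 ≈ 148.2353
Now evaluate at x=18, y=18:
z = k × 18 / 18 = (2520 × 18) / (17 × 18) = 45360/306
≈ 148.2353

148.2353


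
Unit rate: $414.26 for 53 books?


Unit rate = total / quantity
= 414.26 / 53
= $7.82 per unit

$7.82 per unit


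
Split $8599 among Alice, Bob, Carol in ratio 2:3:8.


Total parts = 2 + 3 + 8 = 13
Alice: 8599 × 2/13 = 1322.92
Bob: 8599 × 3/13 = 1984.38
Carol: 8599 × 8/13 = 5291.69
= Alice: $1322.92, Bob: $1984.38, Carol: $5291.69

Alice: $1322.92, Bob: $1984.38, Carol: $5291.69


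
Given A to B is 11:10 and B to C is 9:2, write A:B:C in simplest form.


Match B: multiply A:B by 9 → 99:90
Multiply B:C by 10 → 90:20
Combined: 99:90:20
GCD = 1
= 99:90:20

99:90:20


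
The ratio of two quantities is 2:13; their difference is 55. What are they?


Let A = 2k, B = 13k.
13k - 2k = 55
11k = 55 → k = 55/11 = 5
A = 2×5 = 10, B = 13×5 = 65
= A = 10, B = 65

A = 10, B = 65


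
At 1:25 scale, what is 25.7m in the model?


Model size = real / scale
= 25.7 / 25
= 1.0280 m

1.0280 m


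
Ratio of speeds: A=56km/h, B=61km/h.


Ratio = 56:61
GCD = 1
Simplified = 56:61
Time ratio (same distance) = 61:56
Speed ratio = 56:61

56:61


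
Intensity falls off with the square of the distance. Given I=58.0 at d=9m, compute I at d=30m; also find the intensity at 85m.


I₁d₁² = I₂d₂²
I at 30m = 58.0 × (9/30)² = 58.0 × 81/900 = 4698/900 = 5.2200
I at 85m = 58.0 × (9/85)² = 58.0 × 81/7225 = 4698/7225 ≈ 0.6502
= 5.2200 and 0.6502

5.2200 and 0.6502


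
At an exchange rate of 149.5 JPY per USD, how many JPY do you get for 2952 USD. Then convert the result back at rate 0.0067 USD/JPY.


Amount × rate = 2952 × 149.5 = 441324.00 JPY
Round-trip: 441324.00 × 0.0067 = 2956.87 USD
= 441324.00 JPY, then 2956.87 USD

441324.00 JPY, then 2956.87 USD


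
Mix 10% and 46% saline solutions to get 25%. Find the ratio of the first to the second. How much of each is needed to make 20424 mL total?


Let x parts of 10% mix with y parts of 46%.
10x + 46y = 25(x + y)
10x + 46y = 25x + 25y
x(10 - 25) = y(25 - 46)
x/y = (46 - 25)/(25 - 10) = 21/15
Simplify: 7:5
Total parts = 12; one part = 20424/12 = 1702.00 mL
10% solution: 7×1702.00 = 11914.00 mL
46% solution: 5×1702.00 = 8510.00 mL
= ratio 7:5; 11914.00 mL and 8510.00 mL

ratio 7:5; 11914.00 mL and 8510.00 mL


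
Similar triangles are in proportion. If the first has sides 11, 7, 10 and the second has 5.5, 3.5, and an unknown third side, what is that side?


Scale factor = 5.5/11 = 0.5
Missing side = 10 × 0.5
= 5.0

5.0


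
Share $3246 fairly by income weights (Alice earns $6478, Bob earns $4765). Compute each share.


Total income = 6478 + 4765 = $11243
Alice: $3246 × 6478/11243 = $1870.28
Bob: $3246 × 4765/11243 = $1375.72
= Alice: $1870.28, Bob: $1375.72

Alice: $1870.28, Bob: $1375.72


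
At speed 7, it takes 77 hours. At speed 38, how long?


Inverse proportion: x × y = constant
k = 7 × 77 = 539
y₂ = k / 38 = 539 / 38
= 14.18

14.18


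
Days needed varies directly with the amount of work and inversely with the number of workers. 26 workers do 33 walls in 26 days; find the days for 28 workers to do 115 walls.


Days ∝ work / workers, so d₂ = d₁ × (m₁/m₂) × (w₂/w₁)
Workers factor (inverse): 26/28 ≈ 0.9286
Work factor (direct): 115/33 ≈ 3.4848
d₂ = 26 × 26/28 × 115/33 = (26 × 26 × 115) / (28 × 33) = 77740/924
≈ 84.13 days

84.13 days


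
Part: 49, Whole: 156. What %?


Percentage = (part / whole) × 100
= (49 / 156) × 100
≈ 31.41%

31.41%


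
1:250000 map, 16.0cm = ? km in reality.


Real distance = map distance × scale
= 16.0cm × 250000
= 4000000 cm = 40000.0 m
= 40.000 km

40.000 km


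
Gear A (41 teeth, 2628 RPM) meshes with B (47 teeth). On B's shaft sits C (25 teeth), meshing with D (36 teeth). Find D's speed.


Stage 1: RPM_B = RPM_A × t_A/t_B = 2628 × 41/47 = 107748/47 ≈ 2292.51
B and C share a shaft → RPM_C = RPM_B
Stage 2: RPM_D = RPM_C × t_C/t_D = RPM_A × (t_A×t_C)/(t_B×t_D)
Overall ratio = (41×25)/(47×36) = 1025/1692
RPM_D = 2628 × 1025/1692 = 2693700/1692
≈ 1592.02 RPM

1592.02 RPM


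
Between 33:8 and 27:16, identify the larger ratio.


33/8 = 4.1250
27/16 = 1.6875
4.1250 > 1.6875, so 33:8 is greater
= 33:8

33:8


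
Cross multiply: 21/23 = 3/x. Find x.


Cross multiply: 21 × x = 23 × 3
21x = 69
x = 69 / 21
= 3.29

3.29


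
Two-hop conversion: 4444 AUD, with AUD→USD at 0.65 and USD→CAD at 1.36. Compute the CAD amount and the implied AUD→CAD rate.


Step 1: 4444 AUD × 0.65 = 2888.60 USD
Step 2: 2888.60 USD × 1.36 = 3928.50 CAD
Implied rate AUD→CAD = 0.65 × 1.36 = 0.8840
= 3928.50 CAD; implied rate 0.8840 CAD/AUD

3928.50 CAD; implied rate 0.8840 CAD/AUD


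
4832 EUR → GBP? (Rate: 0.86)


Amount × rate = 4832 × 0.86
= 4155.52 GBP

4155.52 GBP


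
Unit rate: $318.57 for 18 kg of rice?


Unit rate = total / quantity
= 318.57 / 18
= $17.70 per unit

$17.70 per unit


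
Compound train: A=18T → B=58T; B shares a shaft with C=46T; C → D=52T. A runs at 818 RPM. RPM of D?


Stage 1: RPM_B = RPM_A × t_A/t_B = 818 × 18/58 = 14724/58 ≈ 253.86
B and C share a shaft → RPM_C = RPM_B
Stage 2: RPM_D = RPM_C × t_C/t_D = RPM_A × (t_A×t_C)/(t_B×t_D)
Overall ratio = (18×46)/(58×52) = 828/3016
RPM_D = 818 × 828/3016 = 677304/3016
≈ 224.57 RPM

224.57 RPM


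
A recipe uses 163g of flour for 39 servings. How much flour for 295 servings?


Direct proportion: y/x = constant
k = 163/39 ≈ 4.1795
y₂ = k × 295 = 163 × 295 / 39 = 48085/39
≈ 1232.95

1232.95


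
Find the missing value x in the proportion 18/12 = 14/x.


Cross multiply: 18 × x = 12 × 14
18x = 168
x = 168 / 18
= 9.33

9.33


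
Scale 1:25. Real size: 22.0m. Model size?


Model size = real / scale
= 22.0 / 25
= 0.8800 m

0.8800 m


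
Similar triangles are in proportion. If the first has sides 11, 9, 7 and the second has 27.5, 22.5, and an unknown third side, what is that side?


Scale factor = 27.5/11 = 2.5
Missing side = 7 × 2.5
= 17.5

17.5


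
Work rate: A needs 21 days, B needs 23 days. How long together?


Rate of A = 1/21 per day
Rate of B = 1/23 per day
Combined rate = 1/21 + 1/23 = 44/483 ≈ 0.0911 per day
Days = 1 / combined rate = 483/44
≈ 10.98 days

10.98 days


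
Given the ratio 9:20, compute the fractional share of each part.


Total parts = 9 + 20 = 29
First part: 9/29 = 9/29
Second part: 20/29 = 20/29
= 9/29 and 20/29

9/29 and 20/29


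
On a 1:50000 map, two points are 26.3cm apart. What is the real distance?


Real distance = map distance × scale
= 26.3cm × 50000
= 1315000 cm = 13150.0 m
= 13.150 km

13.150 km


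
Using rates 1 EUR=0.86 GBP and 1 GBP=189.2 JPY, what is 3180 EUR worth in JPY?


Step 1: 3180 EUR × 0.86 = 2734.80 GBP
Step 2: 2734.80 GBP × 189.2 = 517424.16 JPY
Implied rate EUR→JPY = 0.86 × 189.2 = 162.7120
= 517424.16 JPY

517424.16 JPY


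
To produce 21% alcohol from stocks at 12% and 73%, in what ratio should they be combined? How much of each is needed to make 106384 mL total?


Let x parts of 12% mix with y parts of 73%.
12x + 73y = 21(x + y)
12x + 73y = 21x + 21y
x(12 - 21) = y(21 - 73)
x/y = (73 - 21)/(21 - 12) = 52/9
Simplify: 52:9
Total parts = 61; one part = 106384/61 = 1744.00 mL
12% solution: 52×1744.00 = 90688.00 mL
73% solution: 9×1744.00 = 15696.00 mL
= ratio 52:9; 90688.00 mL and 15696.00 mL

ratio 52:9; 90688.00 mL and 15696.00 mL


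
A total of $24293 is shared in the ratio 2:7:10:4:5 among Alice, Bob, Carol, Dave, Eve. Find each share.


Total parts = 2 + 7 + 10 + 4 + 5 = 28
Alice: 24293 × 2/28 = 1735.21
Bob: 24293 × 7/28 = 6073.25
Carol: 24293 × 10/28 = 8676.07
Dave: 24293 × 4/28 = 3470.43
Eve: 24293 × 5/28 = 4338.04
= Alice: $1735.21, Bob: $6073.25, Carol: $8676.07, Dave: $3470.43, Eve: $4338.04

Alice: $1735.21, Bob: $6073.25, Carol: $8676.07, Dave: $3470.43, Eve: $4338.04


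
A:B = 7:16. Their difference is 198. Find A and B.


Let A = 7k, B = 16k.
16k - 7k = 198
9k = 198 → k = 198/9 = 22
A = 7×22 = 154, B = 16×22 = 352
= A = 154, B = 352

A = 154, B = 352


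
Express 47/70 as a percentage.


Percentage = (part / whole) × 100
= (47 / 70) × 100
≈ 67.14%

67.14%


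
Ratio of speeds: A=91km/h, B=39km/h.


Ratio = 91:39
GCD = 13
Simplified = 7:3
Time ratio (same distance) = 3:7
Speed ratio = 7:3

7:3


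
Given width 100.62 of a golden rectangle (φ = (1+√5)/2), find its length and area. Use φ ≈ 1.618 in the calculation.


φ = (1 + √5) / 2 ≈ 1.618
Length = width × φ = 100.62 × 1.618 = 162.80316
≈ 162.80
Area = width × length = 100.62 × 162.80316 = 16381.2539592 ≈ 16381.25
= Length: 162.80, Area: 16381.25

Length: 162.80, Area: 16381.25


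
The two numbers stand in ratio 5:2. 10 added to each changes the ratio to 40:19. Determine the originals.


Let A = 5k, B = 2k.
(5k + 10) / (2k + 10) = 40/19
Cross-multiply: 19(5k + 10) = 40(2k + 10)
95k + 190 = 80k + 400
95k - 80k = 400 - 190
15k = 210
k = 210/15 = 14
A = 5×14 = 70, B = 2×14 = 28
= A = 70, B = 28

A = 70, B = 28


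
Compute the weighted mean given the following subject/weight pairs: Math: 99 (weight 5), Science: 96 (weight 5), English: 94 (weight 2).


Numerator = 99×5 + 96×5 + 94×2
= 495 + 480 + 188
= 1163
Total weight = 12
Weighted avg = 1163/12
= 96.92

96.92


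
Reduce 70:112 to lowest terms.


GCD(70, 112) = 14
70/14 : 112/14
= 5:8

5:8


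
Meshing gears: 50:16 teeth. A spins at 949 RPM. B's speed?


Gear ratio = 50:16 = 25:8
RPM_B = RPM_A × (teeth_A / teeth_B)
= 949 × (50/16)
= 2965.6 RPM

2965.6 RPM


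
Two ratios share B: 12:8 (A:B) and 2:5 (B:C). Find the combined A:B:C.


Match B: multiply A:B by 2 → 24:16
Multiply B:C by 8 → 16:40
Combined: 24:16:40
GCD = 8
= 3:2:5

3:2:5


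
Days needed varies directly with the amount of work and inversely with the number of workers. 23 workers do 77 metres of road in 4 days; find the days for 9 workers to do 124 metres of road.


Days ∝ work / workers, so d₂ = d₁ × (m₁/m₂) × (w₂/w₁)
Workers factor (inverse): 23/9 ≈ 2.5556
Work factor (direct): 124/77 ≈ 1.6104
d₂ = 4 × 23/9 × 124/77 = (4 × 23 × 124) / (9 × 77) = 11408/693
≈ 16.46 days

16.46 days


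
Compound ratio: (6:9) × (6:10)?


Compound ratio = (6×6) : (9×10)
= 36:90
GCD = 18
= 2:5

2:5


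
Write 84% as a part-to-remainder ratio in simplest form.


84% means 84 parts out of 100; remainder = 16
Part : remainder = 84:16
GCD = 4
= 21:4

21:4


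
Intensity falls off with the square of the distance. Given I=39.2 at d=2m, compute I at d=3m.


I₁d₁² = I₂d₂²
I₂ = I₁ × (d₁/d₂)²
= 39.2 × (2/3)²
= 39.2 × 4/9
= 156.8/9
≈ 17.4222

17.4222


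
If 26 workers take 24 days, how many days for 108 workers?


Inverse proportion: x × y = constant
k = 26 × 24 = 624
y₂ = k / 108 = 624 / 108
= 5.78

5.78


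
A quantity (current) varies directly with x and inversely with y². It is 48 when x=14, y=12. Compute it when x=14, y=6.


z = k·x/y²
Solve for k using the known point: k = z·y²/x = 48×144/14 = 6912/14 ≈ 493.7143
Now evaluate at x=14, y=6:
z = k × 14 / 36 = (6912 × 14) / (14 × 36) = 96768/504
= 192.0000

192.0000


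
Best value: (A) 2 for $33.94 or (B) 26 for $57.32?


Deal A: $33.94/2 = $16.9700/unit
Deal B: $57.32/26 = $2.2046/unit
B is cheaper per unit
= Deal B

Deal B


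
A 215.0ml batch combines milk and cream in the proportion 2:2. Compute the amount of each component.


Total parts = 2 + 2 = 4
milk: 215.0 × 2/4 = 107.5ml
cream: 215.0 × 2/4 = 107.5ml
= 107.5ml and 107.5ml

107.5ml and 107.5ml


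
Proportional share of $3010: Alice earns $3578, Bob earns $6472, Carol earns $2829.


Total income = 3578 + 6472 + 2829 = $12879
Alice: $3010 × 3578/12879 = $836.23
Bob: $3010 × 6472/12879 = $1512.60
Carol: $3010 × 2829/12879 = $661.18
= Alice: $836.23, Bob: $1512.60, Carol: $661.18

Alice: $836.23, Bob: $1512.60, Carol: $661.18


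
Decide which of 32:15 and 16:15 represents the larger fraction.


32/15 = 2.1333
16/15 = 1.0667
2.1333 > 1.0667, so 32:15 is greater
= 32:15

32:15


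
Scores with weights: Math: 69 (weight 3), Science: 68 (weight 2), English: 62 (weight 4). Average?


Numerator = 69×3 + 68×2 + 62×4
= 207 + 136 + 248
= 591
Total weight = 9
Weighted avg = 591/9
= 65.67

65.67


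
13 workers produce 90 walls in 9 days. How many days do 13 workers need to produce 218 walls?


Days ∝ work / workers, so d₂ = d₁ × (m₁/m₂) × (w₂/w₁)
Workers factor (inverse): 13/13 = 1.0000
Work factor (direct): 218/90 ≈ 2.4222
d₂ = 9 × 13/13 × 218/90 = (9 × 13 × 218) / (13 × 90) = 25506/1170
= 21.80 days

21.80 days


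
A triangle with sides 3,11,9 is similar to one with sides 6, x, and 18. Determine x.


Scale factor = 6/3 = 2
Missing side = 11 × 2
= 22.0

22.0


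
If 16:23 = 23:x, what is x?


Cross multiply: 16 × x = 23 × 23
16x = 529
x = 529 / 16
= 33.06

33.06


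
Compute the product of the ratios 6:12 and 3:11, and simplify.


Compound ratio = (6×3) : (12×11)
= 18:132
GCD = 6
= 3:22

3:22


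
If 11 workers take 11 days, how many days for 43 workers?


Inverse proportion: x × y = constant
k = 11 × 11 = 121
y₂ = k / 43 = 121 / 43
= 2.81

2.81


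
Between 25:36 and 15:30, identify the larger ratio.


25/36 = 0.6944
15/30 = 0.5000
0.6944 > 0.5000, so 25:36 is greater
= 25:36

25:36


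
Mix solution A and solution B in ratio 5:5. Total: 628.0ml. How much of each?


Total parts = 5 + 5 = 10
solution A: 628.0 × 5/10 = 314.0ml
solution B: 628.0 × 5/10 = 314.0ml
= 314.0ml and 314.0ml

314.0ml and 314.0ml


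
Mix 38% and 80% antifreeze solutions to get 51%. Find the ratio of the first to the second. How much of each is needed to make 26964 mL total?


Let x parts of 38% mix with y parts of 80%.
38x + 80y = 51(x + y)
38x + 80y = 51x + 51y
x(38 - 51) = y(51 - 80)
x/y = (80 - 51)/(51 - 38) = 29/13
Simplify: 29:13
Total parts = 42; one part = 26964/42 = 642.00 mL
38% solution: 29×642.00 = 18618.00 mL
80% solution: 13×642.00 = 8346.00 mL
= ratio 29:13; 18618.00 mL and 8346.00 mL

ratio 29:13; 18618.00 mL and 8346.00 mL


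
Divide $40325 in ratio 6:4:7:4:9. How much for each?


Total parts = 6 + 4 + 7 + 4 + 9 = 30
Part 1: 40325 × 6/30 = 8065.00
Part 2: 40325 × 4/30 = 5376.67
Part 3: 40325 × 7/30 = 9409.17
Part 4: 40325 × 4/30 = 5376.67
Part 5: 40325 × 9/30 = 12097.50
= Part 1: $8065.00, Part 2: $5376.67, Part 3: $9409.17, Part 4: $5376.67, Part 5: $12097.50

Part 1: $8065.00, Part 2: $5376.67, Part 3: $9409.17, Part 4: $5376.67, Part 5: $12097.50


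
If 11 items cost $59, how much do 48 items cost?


Direct proportion: y/x = constant
k = 59/11 ≈ 5.3636
y₂ = k × 48 = 59 × 48 / 11 = 2832/11
≈ 257.45

257.45


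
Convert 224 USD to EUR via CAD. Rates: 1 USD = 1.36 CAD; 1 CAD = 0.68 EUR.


Step 1: 224 USD × 1.36 = 304.64 CAD
Step 2: 304.64 CAD × 0.68 = 207.16 EUR
Implied rate USD→EUR = 1.36 × 0.68 = 0.9248
= 207.16 EUR

207.16 EUR


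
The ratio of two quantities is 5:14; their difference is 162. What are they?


Let A = 5k, B = 14k.
14k - 5k = 162
9k = 162 → k = 162/9 = 18
A = 5×18 = 90, B = 14×18 = 252
= A = 90, B = 252

A = 90, B = 252


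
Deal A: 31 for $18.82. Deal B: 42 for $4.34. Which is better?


Deal A: $18.82/31 = $0.6071/unit
Deal B: $4.34/42 = $0.1033/unit
B is cheaper per unit
= Deal B

Deal B


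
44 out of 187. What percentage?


Percentage = (part / whole) × 100
= (44 / 187) × 100
≈ 23.53%

23.53%


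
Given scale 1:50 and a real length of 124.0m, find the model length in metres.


Model size = real / scale
= 124.0 / 50
= 2.4800 m

2.4800 m


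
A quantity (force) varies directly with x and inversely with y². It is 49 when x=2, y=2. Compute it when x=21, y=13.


z = k·x/y²
Solve for k using the known point: k = z·y²/x = 49×4/2 = 196/2 = 98.0000
Now evaluate at x=21, y=13:
z = k × 21 / 169 = (196 × 21) / (2 × 169) = 4116/338
≈ 12.1775

12.1775


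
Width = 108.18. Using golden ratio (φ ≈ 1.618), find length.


φ = (1 + √5) / 2 ≈ 1.618
Length = width × φ = 108.18 × 1.618 = 175.03524
≈ 175.04

175.04


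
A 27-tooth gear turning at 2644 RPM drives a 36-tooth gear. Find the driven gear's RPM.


Gear ratio = 27:36 = 3:4
RPM_B = RPM_A × (teeth_A / teeth_B)
= 2644 × (27/36)
= 1983.0 RPM

1983.0 RPM


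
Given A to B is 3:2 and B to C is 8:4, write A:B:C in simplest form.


Match B: multiply A:B by 8 → 24:16
Multiply B:C by 2 → 16:8
Combined: 24:16:8
GCD = 8
= 3:2:1

3:2:1


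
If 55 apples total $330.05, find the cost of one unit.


Unit rate = total / quantity
= 330.05 / 55
= $6.00 per unit

$6.00 per unit


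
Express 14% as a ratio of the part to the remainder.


14% means 14 parts out of 100; remainder = 86
Part : remainder = 14:86
GCD = 2
= 7:43

7:43


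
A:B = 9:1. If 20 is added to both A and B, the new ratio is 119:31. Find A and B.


Let A = 9k, B = 1k.
(9k + 20) / (1k + 20) = 119/31
Cross-multiply: 31(9k + 20) = 119(1k + 20)
279k + 620 = 119k + 2380
279k - 119k = 2380 - 620
160k = 1760
k = 1760/160 = 11
A = 9×11 = 99, B = 1×11 = 11
= A = 99, B = 11

A = 99, B = 11


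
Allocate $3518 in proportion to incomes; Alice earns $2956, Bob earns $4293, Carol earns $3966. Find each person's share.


Total income = 2956 + 4293 + 3966 = $11215
Alice: $3518 × 2956/11215 = $927.26
Bob: $3518 × 4293/11215 = $1346.66
Carol: $3518 × 3966/11215 = $1244.08
= Alice: $927.26, Bob: $1346.66, Carol: $1244.08

Alice: $927.26, Bob: $1346.66, Carol: $1244.08


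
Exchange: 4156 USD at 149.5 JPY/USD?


Amount × rate = 4156 × 149.5
= 621322.00 JPY

621322.00 JPY


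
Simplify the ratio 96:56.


GCD(96, 56) = 8
96/8 : 56/8
= 12:7

12:7


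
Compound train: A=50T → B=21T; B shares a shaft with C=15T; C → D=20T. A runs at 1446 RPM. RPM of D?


Stage 1: RPM_B = RPM_A × t_A/t_B = 1446 × 50/21 = 72300/21 ≈ 3442.86
B and C share a shaft → RPM_C = RPM_B
Stage 2: RPM_D = RPM_C × t_C/t_D = RPM_A × (t_A×t_C)/(t_B×t_D)
Overall ratio = (50×15)/(21×20) = 750/420
RPM_D = 1446 × 750/420 = 1084500/420
≈ 2582.14 RPM

2582.14 RPM


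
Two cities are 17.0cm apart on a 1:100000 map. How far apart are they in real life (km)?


Real distance = map distance × scale
= 17.0cm × 100000
= 1700000 cm = 17000.0 m
= 17.000 km

17.000 km


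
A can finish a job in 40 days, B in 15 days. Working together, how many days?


Rate of A = 1/40 per day
Rate of B = 1/15 per day
Combined rate = 1/40 + 1/15 = 55/600 ≈ 0.0917 per day
Days = 1 / combined rate = 600/55
≈ 10.91 days

10.91 days


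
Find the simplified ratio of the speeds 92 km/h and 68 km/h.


Ratio = 92:68
GCD = 4
Simplified = 23:17
Time ratio (same distance) = 17:23
Speed ratio = 23:17

23:17


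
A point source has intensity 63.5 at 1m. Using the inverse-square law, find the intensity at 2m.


I₁d₁² = I₂d₂²
I₂ = I₁ × (d₁/d₂)²
= 63.5 × (1/2)²
= 63.5 × 1/4
= 63.5/4
= 15.8750

15.8750


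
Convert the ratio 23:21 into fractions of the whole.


Total parts = 23 + 21 = 44
First part: 23/44 = 23/44
Second part: 21/44 = 21/44
= 23/44 and 21/44

23/44 and 21/44


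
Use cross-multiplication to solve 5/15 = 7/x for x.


Cross multiply: 5 × x = 15 × 7
5x = 105
x = 105 / 5
= 21.00

21.00


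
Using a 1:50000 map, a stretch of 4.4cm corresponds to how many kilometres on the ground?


Real distance = map distance × scale
= 4.4cm × 50000
= 220000 cm = 2200.0 m
= 2.200 km

2.200 km


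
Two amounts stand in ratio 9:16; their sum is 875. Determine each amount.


Let A = 9k, B = 16k.
9k + 16k = 875
25k = 875 → k = 875/25 = 35
A = 9×35 = 315, B = 16×35 = 560
= A = 315, B = 560

A = 315, B = 560


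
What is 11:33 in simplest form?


GCD(11, 33) = 11
11/11 : 33/11
= 1:3

1:3


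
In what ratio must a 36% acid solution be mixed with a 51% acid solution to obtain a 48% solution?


Let x parts of 36% mix with y parts of 51%.
36x + 51y = 48(x + y)
36x + 51y = 48x + 48y
x(36 - 48) = y(48 - 51)
x/y = (51 - 48)/(48 - 36) = 3/12
Simplify: 1:4
= 1:4

1:4


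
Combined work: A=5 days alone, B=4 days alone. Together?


Rate of A = 1/5 per day
Rate of B = 1/4 per day
Combined rate = 1/5 + 1/4 = 9/20 = 0.4500 per day
Days = 1 / combined rate = 20/9
≈ 2.22 days

2.22 days


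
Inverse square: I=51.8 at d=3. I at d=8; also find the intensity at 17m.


I₁d₁² = I₂d₂²
I at 8m = 51.8 × (3/8)² = 51.8 × 9/64 = 466.2/64 ≈ 7.2844
I at 17m = 51.8 × (3/17)² = 51.8 × 9/289 = 466.2/289 ≈ 1.6131
= 7.2844 and 1.6131

7.2844 and 1.6131


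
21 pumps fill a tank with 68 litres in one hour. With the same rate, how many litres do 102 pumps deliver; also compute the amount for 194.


Direct proportion: y/x = constant
k = 68/21 ≈ 3.2381
y at x=102: k × 102 = 68 × 102 / 21 = 6936/21 ≈ 330.29
y at x=194: k × 194 = 68 × 194 / 21 = 13192/21 ≈ 628.19
= 330.29 and 628.19

330.29 and 628.19


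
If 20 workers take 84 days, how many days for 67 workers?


Inverse proportion: x × y = constant
k = 20 × 84 = 1680
y₂ = k / 67 = 1680 / 67
= 25.07

25.07


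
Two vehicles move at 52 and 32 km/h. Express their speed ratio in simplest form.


Ratio = 52:32
GCD = 4
Simplified = 13:8
Time ratio (same distance) = 8:13
Speed ratio = 13:8

13:8


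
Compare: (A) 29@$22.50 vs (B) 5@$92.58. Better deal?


Deal A: $22.50/29 = $0.7759/unit
Deal B: $92.58/5 = $18.5160/unit
A is cheaper per unit
= Deal A

Deal A


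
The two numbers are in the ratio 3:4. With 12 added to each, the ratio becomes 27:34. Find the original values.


Let A = 3k, B = 4k.
(3k + 12) / (4k + 12) = 27/34
Cross-multiply: 34(3k + 12) = 27(4k + 12)
102k + 408 = 108k + 324
102k - 108k = 324 - 408
-6k = -84
k = -84/-6 = 14
A = 3×14 = 42, B = 4×14 = 56
= A = 42, B = 56

A = 42, B = 56


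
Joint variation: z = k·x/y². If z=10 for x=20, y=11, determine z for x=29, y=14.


z = k·x/y²
Solve for k using the known point: k = z·y²/x = 10×121/20 = 1210/20 = 60.5000
Now evaluate at x=29, y=14:
z = k × 29 / 196 = (1210 × 29) / (20 × 196) = 35090/3920
≈ 8.9515

8.9515


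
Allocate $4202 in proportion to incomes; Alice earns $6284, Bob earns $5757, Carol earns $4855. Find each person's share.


Total income = 6284 + 5757 + 4855 = $16896
Alice: $4202 × 6284/16896 = $1562.82
Bob: $4202 × 5757/16896 = $1431.75
Carol: $4202 × 4855/16896 = $1207.43
= Alice: $1562.82, Bob: $1431.75, Carol: $1207.43

Alice: $1562.82, Bob: $1431.75, Carol: $1207.43


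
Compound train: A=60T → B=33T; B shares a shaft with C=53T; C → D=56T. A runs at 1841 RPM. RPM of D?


Stage 1: RPM_B = RPM_A × t_A/t_B = 1841 × 60/33 = 110460/33 ≈ 3347.27
B and C share a shaft → RPM_C = RPM_B
Stage 2: RPM_D = RPM_C × t_C/t_D = RPM_A × (t_A×t_C)/(t_B×t_D)
Overall ratio = (60×53)/(33×56) = 3180/1848
RPM_D = 1841 × 3180/1848 = 5854380/1848
≈ 3167.95 RPM

3167.95 RPM


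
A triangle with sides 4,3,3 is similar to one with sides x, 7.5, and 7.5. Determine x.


Scale factor = 7.5/3 = 2.5
Missing side = 4 × 2.5
= 10.0

10.0


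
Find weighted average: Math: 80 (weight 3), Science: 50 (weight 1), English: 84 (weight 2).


Numerator = 80×3 + 50×1 + 84×2
= 240 + 50 + 168
= 458
Total weight = 6
Weighted avg = 458/6
= 76.33

76.33


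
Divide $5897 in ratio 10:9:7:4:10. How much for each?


Total parts = 10 + 9 + 7 + 4 + 10 = 40
Part 1: 5897 × 10/40 = 1474.25
Part 2: 5897 × 9/40 = 1326.83
Part 3: 5897 × 7/40 = 1031.98
Part 4: 5897 × 4/40 = 589.70
Part 5: 5897 × 10/40 = 1474.25
= Part 1: $1474.25, Part 2: $1326.83, Part 3: $1031.98, Part 4: $589.70, Part 5: $1474.25

Part 1: $1474.25, Part 2: $1326.83, Part 3: $1031.98, Part 4: $589.70, Part 5: $1474.25


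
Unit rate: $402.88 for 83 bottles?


Unit rate = total / quantity
= 402.88 / 83
= $4.85 per unit

$4.85 per unit


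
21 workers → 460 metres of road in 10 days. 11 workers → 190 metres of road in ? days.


Days ∝ work / workers, so d₂ = d₁ × (m₁/m₂) × (w₂/w₁)
Workers factor (inverse): 21/11 ≈ 1.9091
Work factor (direct): 190/460 ≈ 0.4130
d₂ = 10 × 21/11 × 190/460 = (10 × 21 × 190) / (11 × 460) = 39900/5060
≈ 7.89 days

7.89 days


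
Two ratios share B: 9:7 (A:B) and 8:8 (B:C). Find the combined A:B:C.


Match B: multiply A:B by 8 → 72:56
Multiply B:C by 7 → 56:56
Combined: 72:56:56
GCD = 8
= 9:7:7

9:7:7


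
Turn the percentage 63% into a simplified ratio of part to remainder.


63% means 63 parts out of 100; remainder = 37
Part : remainder = 63:37
GCD = 1
= 63:37

63:37


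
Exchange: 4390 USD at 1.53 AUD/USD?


Amount × rate = 4390 × 1.53
= 6716.70 AUD

6716.70 AUD


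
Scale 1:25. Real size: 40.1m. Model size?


Model size = real / scale
= 40.1 / 25
= 1.6040 m

1.6040 m


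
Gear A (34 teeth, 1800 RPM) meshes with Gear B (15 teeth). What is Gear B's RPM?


Gear ratio = 34:15 = 34:15
RPM_B = RPM_A × (teeth_A / teeth_B)
= 1800 × (34/15)
= 4080.0 RPM

4080.0 RPM
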